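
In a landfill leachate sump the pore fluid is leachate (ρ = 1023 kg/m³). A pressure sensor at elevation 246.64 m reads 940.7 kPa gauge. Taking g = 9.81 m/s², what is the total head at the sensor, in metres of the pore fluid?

ψ = P/(ρg) = 940.7×1000 / (1023 × 9.81) = 93.74 m.
h = z + ψ = 246.64 + 93.74 = 340.38 m.

h ≈ 340.38 m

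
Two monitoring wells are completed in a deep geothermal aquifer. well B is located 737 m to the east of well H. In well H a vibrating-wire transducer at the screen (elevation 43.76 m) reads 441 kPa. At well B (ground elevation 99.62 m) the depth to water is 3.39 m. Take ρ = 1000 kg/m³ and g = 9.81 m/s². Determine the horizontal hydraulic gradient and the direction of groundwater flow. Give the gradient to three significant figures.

Pressure head at well H: ψ = P/(ρg) = 441×1000 / (1000 × 9.81) = 44.95 m.
Total head at well H: h = z + ψ = 43.76 + 44.95 = 88.71 m.
Total head at well B: h = 99.62 − 3.39 = 96.23 m.
Head difference: h(well H) − h(well B) = 88.71 − 96.23 = -7.52 m.
Hydraulic gradient: i = |Δh| / L = 7.52 / 737 = 0.0102.
Flow is from higher to lower head: from well B toward well H, i.e. toward the west.

i ≈ 0.0102; groundwater flows toward the west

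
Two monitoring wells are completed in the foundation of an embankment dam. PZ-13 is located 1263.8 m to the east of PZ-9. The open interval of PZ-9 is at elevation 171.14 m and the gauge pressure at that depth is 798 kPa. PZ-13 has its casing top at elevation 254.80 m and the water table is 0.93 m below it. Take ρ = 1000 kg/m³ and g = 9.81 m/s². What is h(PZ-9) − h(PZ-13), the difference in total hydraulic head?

Δh ≈ -1.38 m

Pressure head at PZ-9: ψ = P/(ρg) = 798×1000 / (1000 × 9.81) = 81.35 m.
Total head at PZ-9: h = z + ψ = 171.14 + 81.35 = 252.49 m.
Total head at PZ-13: h = 254.80 − 0.93 = 253.87 m.
Head difference: h(PZ-9) − h(PZ-13) = 252.49 − 253.87 = -1.38 m.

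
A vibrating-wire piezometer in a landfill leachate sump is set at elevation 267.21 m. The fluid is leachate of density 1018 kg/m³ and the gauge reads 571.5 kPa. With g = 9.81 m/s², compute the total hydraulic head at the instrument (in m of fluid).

h ≈ 324.44 m

ψ = P/(ρg) = 571.5×1000 / (1018 × 9.81) = 57.23 m.
h = z + ψ = 267.21 + 57.23 = 324.44 m.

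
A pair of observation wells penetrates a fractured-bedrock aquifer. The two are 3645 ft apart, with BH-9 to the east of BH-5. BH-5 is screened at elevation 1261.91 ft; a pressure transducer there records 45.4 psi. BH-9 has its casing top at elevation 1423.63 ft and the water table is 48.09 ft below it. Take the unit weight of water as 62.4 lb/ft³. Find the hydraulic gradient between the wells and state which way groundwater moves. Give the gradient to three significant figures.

i ≈ 0.00243; groundwater flows toward the west

Pressure head at BH-5: ψ = 144·P/γ = 144 × 45.4 / 62.4 = 104.77 ft.
Total head at BH-5: h = z + ψ = 1261.91 + 104.77 = 1366.68 ft.
Total head at BH-9: h = 1423.63 − 48.09 = 1375.54 ft.
Head difference: h(BH-5) − h(BH-9) = 1366.68 − 1375.54 = -8.86 ft.
Hydraulic gradient: i = |Δh| / L = 8.86 / 3645 = 0.00243.
Flow is from higher to lower head: from BH-9 toward BH-5, i.e. toward the west.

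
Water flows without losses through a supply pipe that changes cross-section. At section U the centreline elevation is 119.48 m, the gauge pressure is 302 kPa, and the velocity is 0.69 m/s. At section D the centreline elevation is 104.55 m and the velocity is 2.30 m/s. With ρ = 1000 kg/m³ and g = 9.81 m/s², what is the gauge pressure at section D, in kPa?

P₂ ≈ 446 kPa

Pressure head at U: ψ₁ = P₁/(ρg) = 302×1000 / (1000 × 9.81) = 30.78 m.
Velocity heads: v₁²/2g = 0.69²/19.62 = 0.024 m; v₂²/2g = 2.30²/19.62 = 0.270 m.
Total head H = z₁ + ψ₁ + v₁²/2g = 119.48 + 30.78 + 0.024 = 150.28 m.
ψ₂ = H − z₂ − v₂²/2g = 150.28 − 104.55 − 0.270 = 45.46 m.
P₂ = ρgψ₂ = 1000 × 9.81 × 45.46 ≈ 446 kPa.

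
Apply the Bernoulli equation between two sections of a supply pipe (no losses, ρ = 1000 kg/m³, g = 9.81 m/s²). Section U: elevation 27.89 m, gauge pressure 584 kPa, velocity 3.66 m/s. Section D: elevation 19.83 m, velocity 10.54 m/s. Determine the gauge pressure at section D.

Pressure head at U: ψ₁ = P₁/(ρg) = 584×1000 / (1000 × 9.81) = 59.53 m.
Velocity heads: v₁²/2g = 3.66²/19.62 = 0.683 m; v₂²/2g = 10.54²/19.62 = 5.662 m.
Total head H = z₁ + ψ₁ + v₁²/2g = 27.89 + 59.53 + 0.683 = 88.10 m.
ψ₂ = H − z₂ − v₂²/2g = 88.10 − 19.83 − 5.662 = 62.61 m.
P₂ = ρgψ₂ = 1000 × 9.81 × 62.61 ≈ 614 kPa.

P₂ ≈ 614 kPa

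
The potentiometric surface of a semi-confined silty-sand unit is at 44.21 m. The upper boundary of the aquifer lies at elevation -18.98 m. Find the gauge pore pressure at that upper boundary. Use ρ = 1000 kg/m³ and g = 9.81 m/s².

P ≈ 620 kPa

Pressure head at the aquifer top: ψ = h − z = 44.21 − (-18.98) = 63.19 m.
P = ρgψ = 1000 × 9.81 × 63.19 = 619894 Pa ≈ 620 kPa.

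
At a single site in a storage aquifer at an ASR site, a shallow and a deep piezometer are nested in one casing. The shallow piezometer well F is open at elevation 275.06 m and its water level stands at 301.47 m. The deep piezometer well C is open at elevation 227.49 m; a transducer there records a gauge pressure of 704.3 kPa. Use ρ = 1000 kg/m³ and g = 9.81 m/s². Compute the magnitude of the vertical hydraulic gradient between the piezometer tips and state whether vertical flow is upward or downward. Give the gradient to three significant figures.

Total head at well F: h = 301.47 m (water level in the standpipe).
Pressure head at well C: ψ = P/(ρg) = 704.3×1000 / (1000 × 9.81) = 71.79 m.
Total head at well C: h = z + ψ = 227.49 + 71.79 = 299.28 m.
Δh = h(well F) − h(well C) = 301.47 − 299.28 = 2.19 m.
Vertical separation Δz = 275.06 − 227.49 = 47.57 m.
|i_v| = |Δh| / Δz = 2.19 / 47.57 = 0.0460.
Head is higher in the shallow piezometer, so vertical flow is downward (recharge condition).

|i_v| ≈ 0.0460; vertical flow is downward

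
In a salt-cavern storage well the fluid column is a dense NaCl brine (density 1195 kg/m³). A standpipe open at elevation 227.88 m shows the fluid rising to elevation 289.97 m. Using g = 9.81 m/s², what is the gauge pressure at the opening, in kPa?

P ≈ 728 kPa

Pressure head ψ = h − z = 289.97 − 227.88 = 62.09 m.
P = ρgψ = 1195 × 9.81 × 62.09 = 727878 Pa ≈ 728 kPa.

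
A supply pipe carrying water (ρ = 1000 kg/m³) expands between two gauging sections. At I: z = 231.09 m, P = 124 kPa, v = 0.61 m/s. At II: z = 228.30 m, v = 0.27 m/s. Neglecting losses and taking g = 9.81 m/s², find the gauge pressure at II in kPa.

Pressure head at I: ψ₁ = P₁/(ρg) = 124×1000 / (1000 × 9.81) = 12.64 m.
Velocity heads: v₁²/2g = 0.61²/19.62 = 0.019 m; v₂²/2g = 0.27²/19.62 = 0.004 m.
Total head H = z₁ + ψ₁ + v₁²/2g = 231.09 + 12.64 + 0.019 = 243.75 m.
ψ₂ = H − z₂ − v₂²/2g = 243.75 − 228.30 − 0.004 = 15.45 m.
P₂ = ρgψ₂ = 1000 × 9.81 × 15.45 ≈ 152 kPa.

P₂ ≈ 152 kPa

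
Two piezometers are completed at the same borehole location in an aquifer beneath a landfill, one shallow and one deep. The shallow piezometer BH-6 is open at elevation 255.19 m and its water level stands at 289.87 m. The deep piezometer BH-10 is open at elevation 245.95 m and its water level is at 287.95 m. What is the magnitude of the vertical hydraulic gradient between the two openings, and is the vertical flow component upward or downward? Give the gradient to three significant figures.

|i_v| ≈ 0.208; vertical flow is downward

Total head at BH-6: h = 289.87 m (water level in the standpipe).
Total head at BH-10: h = 287.95 m.
Δh = h(BH-6) − h(BH-10) = 289.87 − 287.95 = 1.92 m.
Vertical separation Δz = 255.19 − 245.95 = 9.24 m.
|i_v| = |Δh| / Δz = 1.92 / 9.24 = 0.208.
Head is higher in the shallow piezometer, so vertical flow is downward (recharge condition).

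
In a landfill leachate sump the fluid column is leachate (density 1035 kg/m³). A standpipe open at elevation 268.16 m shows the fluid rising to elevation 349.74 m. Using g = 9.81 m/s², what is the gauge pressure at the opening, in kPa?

Pressure head ψ = h − z = 349.74 − 268.16 = 81.58 m.
P = ρgψ = 1035 × 9.81 × 81.58 = 828310 Pa ≈ 828 kPa.

P ≈ 828 kPa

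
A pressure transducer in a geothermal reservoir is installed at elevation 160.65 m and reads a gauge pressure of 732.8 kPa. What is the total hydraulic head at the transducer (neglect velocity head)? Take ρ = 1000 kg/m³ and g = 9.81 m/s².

ψ = P/(ρg) = 732.8×1000 / (1000 × 9.81) = 74.70 m.
h = z + ψ = 160.65 + 74.70 = 235.35 m.

h ≈ 235.35 m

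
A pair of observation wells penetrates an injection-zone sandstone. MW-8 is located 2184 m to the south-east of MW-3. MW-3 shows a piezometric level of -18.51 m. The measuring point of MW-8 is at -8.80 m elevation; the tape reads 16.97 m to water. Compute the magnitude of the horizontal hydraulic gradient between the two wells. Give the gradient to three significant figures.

Total head at MW-3: h = -18.51 m (water level in the piezometer is the total head).
Total head at MW-8: h = -8.80 − 16.97 = -25.77 m.
Head difference: h(MW-3) − h(MW-8) = -18.51 − (-25.77) = 7.26 m.
Hydraulic gradient: i = |Δh| / L = 7.26 / 2184 = 0.00332.

i ≈ 0.00332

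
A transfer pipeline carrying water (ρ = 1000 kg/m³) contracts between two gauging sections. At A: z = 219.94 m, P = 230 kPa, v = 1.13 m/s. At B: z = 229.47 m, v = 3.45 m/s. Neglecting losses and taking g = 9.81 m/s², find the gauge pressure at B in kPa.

P₂ ≈ 131 kPa

Pressure head at A: ψ₁ = P₁/(ρg) = 230×1000 / (1000 × 9.81) = 23.45 m.
Velocity heads: v₁²/2g = 1.13²/19.62 = 0.065 m; v₂²/2g = 3.45²/19.62 = 0.607 m.
Total head H = z₁ + ψ₁ + v₁²/2g = 219.94 + 23.45 + 0.065 = 243.45 m.
ψ₂ = H − z₂ − v₂²/2g = 243.45 − 229.47 − 0.607 = 13.37 m.
P₂ = ρgψ₂ = 1000 × 9.81 × 13.37 ≈ 131 kPa.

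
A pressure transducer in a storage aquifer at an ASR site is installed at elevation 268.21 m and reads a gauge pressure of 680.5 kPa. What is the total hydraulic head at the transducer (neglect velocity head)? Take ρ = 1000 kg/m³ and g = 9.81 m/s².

ψ = P/(ρg) = 680.5×1000 / (1000 × 9.81) = 69.37 m.
h = z + ψ = 268.21 + 69.37 = 337.58 m.

h ≈ 337.58 m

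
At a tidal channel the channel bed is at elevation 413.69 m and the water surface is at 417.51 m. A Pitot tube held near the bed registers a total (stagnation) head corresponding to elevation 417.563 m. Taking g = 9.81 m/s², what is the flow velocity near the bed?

v ≈ 1.02 m/s

Near the bed, under hydrostatic conditions, the piezometric head (z + ψ) equals the free-surface elevation, 417.51 m.
Velocity head = total − piezometric = 417.563 − 417.51 = 0.053 m.
v = √(2g·h_v) = √(2 × 9.81 × 0.053) = 1.02 m/s.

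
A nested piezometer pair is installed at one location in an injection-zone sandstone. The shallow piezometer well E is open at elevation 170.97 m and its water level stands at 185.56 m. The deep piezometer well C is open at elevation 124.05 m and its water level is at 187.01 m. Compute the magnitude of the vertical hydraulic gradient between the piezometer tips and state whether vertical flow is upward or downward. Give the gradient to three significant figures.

|i_v| ≈ 0.0309; vertical flow is upward

Total head at well E: h = 185.56 m (water level in the standpipe).
Total head at well C: h = 187.01 m.
Δh = h(well E) − h(well C) = 185.56 − 187.01 = -1.45 m.
Vertical separation Δz = 170.97 − 124.05 = 46.92 m.
|i_v| = |Δh| / Δz = 1.45 / 46.92 = 0.0309.
Head is higher in the deep piezometer, so vertical flow is upward (discharge condition).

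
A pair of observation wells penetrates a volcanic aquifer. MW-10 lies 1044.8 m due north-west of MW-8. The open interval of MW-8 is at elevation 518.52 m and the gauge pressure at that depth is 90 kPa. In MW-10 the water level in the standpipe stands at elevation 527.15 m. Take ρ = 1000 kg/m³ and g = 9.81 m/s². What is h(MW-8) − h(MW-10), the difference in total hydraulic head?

Pressure head at MW-8: ψ = P/(ρg) = 90×1000 / (1000 × 9.81) = 9.17 m.
Total head at MW-8: h = z + ψ = 518.52 + 9.17 = 527.69 m.
Total head at MW-10: h = 527.15 m (water level in the piezometer is the total head).
Head difference: h(MW-8) − h(MW-10) = 527.69 − 527.15 = 0.54 m.

Δh ≈ 0.54 m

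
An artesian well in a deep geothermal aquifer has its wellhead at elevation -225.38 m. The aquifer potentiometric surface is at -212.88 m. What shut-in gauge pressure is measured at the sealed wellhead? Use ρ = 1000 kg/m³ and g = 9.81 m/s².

P ≈ 123 kPa

Head above the cap: Δh = -212.88 − (-225.38) = 12.50 m.
P = ρgΔh = 1000 × 9.81 × 12.50 = 122625 Pa ≈ 123 kPa.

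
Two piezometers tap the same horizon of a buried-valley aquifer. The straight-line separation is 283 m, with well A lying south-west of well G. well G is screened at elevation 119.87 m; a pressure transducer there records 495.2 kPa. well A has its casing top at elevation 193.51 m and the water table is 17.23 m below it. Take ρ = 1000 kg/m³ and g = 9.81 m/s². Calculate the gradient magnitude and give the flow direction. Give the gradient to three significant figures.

Pressure head at well G: ψ = P/(ρg) = 495.2×1000 / (1000 × 9.81) = 50.48 m.
Total head at well G: h = z + ψ = 119.87 + 50.48 = 170.35 m.
Total head at well A: h = 193.51 − 17.23 = 176.28 m.
Head difference: h(well G) − h(well A) = 170.35 − 176.28 = -5.93 m.
Hydraulic gradient: i = |Δh| / L = 5.93 / 283 = 0.0210.
Flow is from higher to lower head: from well A toward well G, i.e. toward the north-east.

i ≈ 0.0210; groundwater flows toward the north-east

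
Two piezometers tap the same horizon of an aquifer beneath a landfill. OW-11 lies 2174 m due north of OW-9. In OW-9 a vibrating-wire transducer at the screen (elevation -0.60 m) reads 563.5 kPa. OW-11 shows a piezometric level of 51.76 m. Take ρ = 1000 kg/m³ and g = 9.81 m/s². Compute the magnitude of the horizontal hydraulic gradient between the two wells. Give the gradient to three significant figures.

Pressure head at OW-9: ψ = P/(ρg) = 563.5×1000 / (1000 × 9.81) = 57.44 m.
Total head at OW-9: h = z + ψ = -0.60 + 57.44 = 56.84 m.
Total head at OW-11: h = 51.76 m (water level in the piezometer is the total head).
Head difference: h(OW-9) − h(OW-11) = 56.84 − 51.76 = 5.08 m.
Hydraulic gradient: i = |Δh| / L = 5.08 / 2174 = 0.00234.

i ≈ 0.00234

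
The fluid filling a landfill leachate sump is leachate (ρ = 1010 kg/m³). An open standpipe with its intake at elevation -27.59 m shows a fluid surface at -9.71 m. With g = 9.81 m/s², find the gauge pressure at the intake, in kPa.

P ≈ 177 kPa

Pressure head ψ = h − z = -9.71 − (-27.59) = 17.88 m.
P = ρgψ = 1010 × 9.81 × 17.88 = 177157 Pa ≈ 177 kPa.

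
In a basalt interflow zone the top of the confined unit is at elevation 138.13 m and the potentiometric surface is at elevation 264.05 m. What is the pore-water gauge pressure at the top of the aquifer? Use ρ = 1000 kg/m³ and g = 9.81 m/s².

Pressure head at the aquifer top: ψ = h − z = 264.05 − 138.13 = 125.92 m.
P = ρgψ = 1000 × 9.81 × 125.92 = 1235275 Pa ≈ 1240 kPa.

P ≈ 1240 kPa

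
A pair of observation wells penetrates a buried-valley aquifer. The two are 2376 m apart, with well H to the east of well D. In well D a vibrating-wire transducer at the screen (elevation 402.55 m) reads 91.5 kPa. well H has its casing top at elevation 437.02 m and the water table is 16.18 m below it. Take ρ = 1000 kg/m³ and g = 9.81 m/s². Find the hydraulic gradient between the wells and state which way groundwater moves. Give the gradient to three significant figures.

Pressure head at well D: ψ = P/(ρg) = 91.5×1000 / (1000 × 9.81) = 9.33 m.
Total head at well D: h = z + ψ = 402.55 + 9.33 = 411.88 m.
Total head at well H: h = 437.02 − 16.18 = 420.84 m.
Head difference: h(well D) − h(well H) = 411.88 − 420.84 = -8.96 m.
Hydraulic gradient: i = |Δh| / L = 8.96 / 2376 = 0.00377.
Flow is from higher to lower head: from well H toward well D, i.e. toward the west.

i ≈ 0.00377; groundwater flows toward the west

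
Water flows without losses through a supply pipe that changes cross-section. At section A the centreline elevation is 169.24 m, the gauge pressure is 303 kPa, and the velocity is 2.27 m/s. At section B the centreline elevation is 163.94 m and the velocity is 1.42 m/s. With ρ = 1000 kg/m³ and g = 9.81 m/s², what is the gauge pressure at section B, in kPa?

P₂ ≈ 357 kPa

Pressure head at A: ψ₁ = P₁/(ρg) = 303×1000 / (1000 × 9.81) = 30.89 m.
Velocity heads: v₁²/2g = 2.27²/19.62 = 0.263 m; v₂²/2g = 1.42²/19.62 = 0.103 m.
Total head H = z₁ + ψ₁ + v₁²/2g = 169.24 + 30.89 + 0.263 = 200.39 m.
ψ₂ = H − z₂ − v₂²/2g = 200.39 − 163.94 − 0.103 = 36.35 m.
P₂ = ρgψ₂ = 1000 × 9.81 × 36.35 ≈ 357 kPa.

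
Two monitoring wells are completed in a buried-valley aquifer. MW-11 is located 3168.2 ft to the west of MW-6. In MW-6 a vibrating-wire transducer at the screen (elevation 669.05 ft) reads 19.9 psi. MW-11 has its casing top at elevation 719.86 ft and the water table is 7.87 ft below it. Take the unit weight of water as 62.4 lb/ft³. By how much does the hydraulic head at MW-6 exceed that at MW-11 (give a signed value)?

Pressure head at MW-6: ψ = 144·P/γ = 144 × 19.9 / 62.4 = 45.92 ft.
Total head at MW-6: h = z + ψ = 669.05 + 45.92 = 714.97 ft.
Total head at MW-11: h = 719.86 − 7.87 = 711.99 ft.
Head difference: h(MW-6) − h(MW-11) = 714.97 − 711.99 = 2.98 ft.

Δh ≈ 2.98 ft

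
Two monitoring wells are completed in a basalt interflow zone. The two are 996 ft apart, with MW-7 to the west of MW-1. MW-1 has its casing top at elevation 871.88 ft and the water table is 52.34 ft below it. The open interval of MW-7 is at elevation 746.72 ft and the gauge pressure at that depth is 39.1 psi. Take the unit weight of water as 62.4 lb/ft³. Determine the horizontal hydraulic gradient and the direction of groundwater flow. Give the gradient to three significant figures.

i ≈ 0.0175; groundwater flows toward the east

Total head at MW-1: h = 871.88 − 52.34 = 819.54 ft.
Pressure head at MW-7: ψ = 144·P/γ = 144 × 39.1 / 62.4 = 90.23 ft.
Total head at MW-7: h = z + ψ = 746.72 + 90.23 = 836.95 ft.
Head difference: h(MW-1) − h(MW-7) = 819.54 − 836.95 = -17.41 ft.
Hydraulic gradient: i = |Δh| / L = 17.41 / 996 = 0.0175.
Flow is from higher to lower head: from MW-7 toward MW-1, i.e. toward the east.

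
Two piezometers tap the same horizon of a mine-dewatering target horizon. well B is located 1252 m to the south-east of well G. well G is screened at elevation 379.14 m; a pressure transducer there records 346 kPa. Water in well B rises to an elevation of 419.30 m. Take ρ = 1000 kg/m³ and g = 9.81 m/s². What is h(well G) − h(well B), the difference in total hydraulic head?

Pressure head at well G: ψ = P/(ρg) = 346×1000 / (1000 × 9.81) = 35.27 m.
Total head at well G: h = z + ψ = 379.14 + 35.27 = 414.41 m.
Total head at well B: h = 419.30 m (water level in the piezometer is the total head).
Head difference: h(well G) − h(well B) = 414.41 − 419.30 = -4.89 m.

Δh ≈ -4.89 m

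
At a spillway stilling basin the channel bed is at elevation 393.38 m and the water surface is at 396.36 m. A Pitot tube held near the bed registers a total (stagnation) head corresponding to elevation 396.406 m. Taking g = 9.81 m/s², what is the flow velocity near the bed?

v ≈ 0.950 m/s

Near the bed, under hydrostatic conditions, the piezometric head (z + ψ) equals the free-surface elevation, 396.36 m.
Velocity head = total − piezometric = 396.406 − 396.36 = 0.046 m.
v = √(2g·h_v) = √(2 × 9.81 × 0.046) = 0.950 m/s.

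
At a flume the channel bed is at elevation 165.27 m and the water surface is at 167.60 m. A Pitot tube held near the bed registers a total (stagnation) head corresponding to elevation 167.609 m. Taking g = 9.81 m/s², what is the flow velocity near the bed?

Near the bed, under hydrostatic conditions, the piezometric head (z + ψ) equals the free-surface elevation, 167.60 m.
Velocity head = total − piezometric = 167.609 − 167.60 = 0.009 m.
v = √(2g·h_v) = √(2 × 9.81 × 0.009) = 0.420 m/s.

v ≈ 0.420 m/s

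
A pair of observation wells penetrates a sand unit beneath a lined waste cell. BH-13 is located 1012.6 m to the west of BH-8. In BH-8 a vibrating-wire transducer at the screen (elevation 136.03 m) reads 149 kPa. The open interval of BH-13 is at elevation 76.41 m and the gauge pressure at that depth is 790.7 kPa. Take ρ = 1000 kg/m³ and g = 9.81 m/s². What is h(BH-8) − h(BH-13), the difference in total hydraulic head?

Δh ≈ -5.79 m

Pressure head at BH-8: ψ = P/(ρg) = 149×1000 / (1000 × 9.81) = 15.19 m.
Total head at BH-8: h = z + ψ = 136.03 + 15.19 = 151.22 m.
Pressure head at BH-13: ψ = P/(ρg) = 790.7×1000 / (1000 × 9.81) = 80.60 m.
Total head at BH-13: h = z + ψ = 76.41 + 80.60 = 157.01 m.
Head difference: h(BH-8) − h(BH-13) = 151.22 − 157.01 = -5.79 m.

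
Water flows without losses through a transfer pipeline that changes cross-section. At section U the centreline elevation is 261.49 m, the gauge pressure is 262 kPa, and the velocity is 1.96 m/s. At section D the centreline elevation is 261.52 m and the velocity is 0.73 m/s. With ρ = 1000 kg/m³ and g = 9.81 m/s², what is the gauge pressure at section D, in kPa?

P₂ ≈ 263 kPa

Pressure head at U: ψ₁ = P₁/(ρg) = 262×1000 / (1000 × 9.81) = 26.71 m.
Velocity heads: v₁²/2g = 1.96²/19.62 = 0.196 m; v₂²/2g = 0.73²/19.62 = 0.027 m.
Total head H = z₁ + ψ₁ + v₁²/2g = 261.49 + 26.71 + 0.196 = 288.40 m.
ψ₂ = H − z₂ − v₂²/2g = 288.40 − 261.52 − 0.027 = 26.85 m.
P₂ = ρgψ₂ = 1000 × 9.81 × 26.85 ≈ 263 kPa.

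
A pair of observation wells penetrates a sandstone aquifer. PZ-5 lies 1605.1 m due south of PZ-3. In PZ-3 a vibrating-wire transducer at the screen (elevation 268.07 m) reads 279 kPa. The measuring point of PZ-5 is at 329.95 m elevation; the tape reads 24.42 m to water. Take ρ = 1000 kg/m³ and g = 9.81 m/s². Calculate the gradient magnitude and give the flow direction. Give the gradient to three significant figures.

i ≈ 0.00562; groundwater flows toward the north

Pressure head at PZ-3: ψ = P/(ρg) = 279×1000 / (1000 × 9.81) = 28.44 m.
Total head at PZ-3: h = z + ψ = 268.07 + 28.44 = 296.51 m.
Total head at PZ-5: h = 329.95 − 24.42 = 305.53 m.
Head difference: h(PZ-3) − h(PZ-5) = 296.51 − 305.53 = -9.02 m.
Hydraulic gradient: i = |Δh| / L = 9.02 / 1605.1 = 0.00562.
Flow is from higher to lower head: from PZ-5 toward PZ-3, i.e. toward the north.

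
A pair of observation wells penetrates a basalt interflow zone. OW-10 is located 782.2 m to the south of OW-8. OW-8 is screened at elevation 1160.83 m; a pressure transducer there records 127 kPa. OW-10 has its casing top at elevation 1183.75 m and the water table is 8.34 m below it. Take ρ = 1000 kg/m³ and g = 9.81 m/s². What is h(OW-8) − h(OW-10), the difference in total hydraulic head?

Pressure head at OW-8: ψ = P/(ρg) = 127×1000 / (1000 × 9.81) = 12.95 m.
Total head at OW-8: h = z + ψ = 1160.83 + 12.95 = 1173.78 m.
Total head at OW-10: h = 1183.75 − 8.34 = 1175.41 m.
Head difference: h(OW-8) − h(OW-10) = 1173.78 − 1175.41 = -1.63 m.

Δh ≈ -1.63 m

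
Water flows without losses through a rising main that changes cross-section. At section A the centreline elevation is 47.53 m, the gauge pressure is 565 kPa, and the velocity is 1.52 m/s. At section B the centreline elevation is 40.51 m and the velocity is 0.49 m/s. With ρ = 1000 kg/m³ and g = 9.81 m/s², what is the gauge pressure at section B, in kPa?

Pressure head at A: ψ₁ = P₁/(ρg) = 565×1000 / (1000 × 9.81) = 57.59 m.
Velocity heads: v₁²/2g = 1.52²/19.62 = 0.118 m; v₂²/2g = 0.49²/19.62 = 0.012 m.
Total head H = z₁ + ψ₁ + v₁²/2g = 47.53 + 57.59 + 0.118 = 105.24 m.
ψ₂ = H − z₂ − v₂²/2g = 105.24 − 40.51 − 0.012 = 64.72 m.
P₂ = ρgψ₂ = 1000 × 9.81 × 64.72 ≈ 635 kPa.

P₂ ≈ 635 kPa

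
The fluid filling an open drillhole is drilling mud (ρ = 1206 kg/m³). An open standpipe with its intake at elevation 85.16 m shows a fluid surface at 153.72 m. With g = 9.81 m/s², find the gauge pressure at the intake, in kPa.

P ≈ 811 kPa

Pressure head ψ = h − z = 153.72 − 85.16 = 68.56 m.
P = ρgψ = 1206 × 9.81 × 68.56 = 811124 Pa ≈ 811 kPa.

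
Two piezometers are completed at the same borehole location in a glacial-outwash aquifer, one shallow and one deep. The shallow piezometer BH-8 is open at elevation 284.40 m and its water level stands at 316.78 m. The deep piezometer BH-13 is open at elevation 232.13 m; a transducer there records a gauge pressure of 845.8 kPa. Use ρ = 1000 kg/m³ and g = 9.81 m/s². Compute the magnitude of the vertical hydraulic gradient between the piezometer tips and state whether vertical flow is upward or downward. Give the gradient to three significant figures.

Total head at BH-8: h = 316.78 m (water level in the standpipe).
Pressure head at BH-13: ψ = P/(ρg) = 845.8×1000 / (1000 × 9.81) = 86.22 m.
Total head at BH-13: h = z + ψ = 232.13 + 86.22 = 318.35 m.
Δh = h(BH-8) − h(BH-13) = 316.78 − 318.35 = -1.57 m.
Vertical separation Δz = 284.40 − 232.13 = 52.27 m.
|i_v| = |Δh| / Δz = 1.57 / 52.27 = 0.0300.
Head is higher in the deep piezometer, so vertical flow is upward (discharge condition).

|i_v| ≈ 0.0300; vertical flow is upward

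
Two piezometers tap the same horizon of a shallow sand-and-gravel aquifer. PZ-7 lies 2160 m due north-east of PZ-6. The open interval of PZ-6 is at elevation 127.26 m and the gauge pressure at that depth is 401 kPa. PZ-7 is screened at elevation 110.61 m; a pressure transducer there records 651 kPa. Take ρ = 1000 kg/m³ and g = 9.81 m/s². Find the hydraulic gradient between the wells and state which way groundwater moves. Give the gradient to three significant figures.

i ≈ 0.00409; groundwater flows toward the south-west

Pressure head at PZ-6: ψ = P/(ρg) = 401×1000 / (1000 × 9.81) = 40.88 m.
Total head at PZ-6: h = z + ψ = 127.26 + 40.88 = 168.14 m.
Pressure head at PZ-7: ψ = P/(ρg) = 651×1000 / (1000 × 9.81) = 66.36 m.
Total head at PZ-7: h = z + ψ = 110.61 + 66.36 = 176.97 m.
Head difference: h(PZ-6) − h(PZ-7) = 168.14 − 176.97 = -8.83 m.
Hydraulic gradient: i = |Δh| / L = 8.83 / 2160 = 0.00409.
Flow is from higher to lower head: from PZ-7 toward PZ-6, i.e. toward the south-west.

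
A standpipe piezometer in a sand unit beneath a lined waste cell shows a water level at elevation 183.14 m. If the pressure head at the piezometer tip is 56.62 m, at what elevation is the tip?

z = h − ψ = 183.14 − 56.62 = 126.52 m.

z ≈ 126.52 m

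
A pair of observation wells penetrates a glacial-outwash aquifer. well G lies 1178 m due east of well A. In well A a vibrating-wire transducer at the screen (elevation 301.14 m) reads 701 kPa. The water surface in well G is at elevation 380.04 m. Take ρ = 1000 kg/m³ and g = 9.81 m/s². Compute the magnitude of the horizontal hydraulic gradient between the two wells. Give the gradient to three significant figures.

Pressure head at well A: ψ = P/(ρg) = 701×1000 / (1000 × 9.81) = 71.46 m.
Total head at well A: h = z + ψ = 301.14 + 71.46 = 372.60 m.
Total head at well G: h = 380.04 m (water level in the piezometer is the total head).
Head difference: h(well A) − h(well G) = 372.60 − 380.04 = -7.44 m.
Hydraulic gradient: i = |Δh| / L = 7.44 / 1178 = 0.00632.

i ≈ 0.00632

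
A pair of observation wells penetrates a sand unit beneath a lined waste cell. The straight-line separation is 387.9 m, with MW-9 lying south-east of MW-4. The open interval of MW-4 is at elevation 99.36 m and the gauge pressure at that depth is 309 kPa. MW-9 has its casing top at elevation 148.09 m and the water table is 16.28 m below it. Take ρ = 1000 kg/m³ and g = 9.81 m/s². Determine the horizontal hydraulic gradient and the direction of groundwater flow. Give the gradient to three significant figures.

i ≈ 0.00245; groundwater flows toward the north-west

Pressure head at MW-4: ψ = P/(ρg) = 309×1000 / (1000 × 9.81) = 31.50 m.
Total head at MW-4: h = z + ψ = 99.36 + 31.50 = 130.86 m.
Total head at MW-9: h = 148.09 − 16.28 = 131.81 m.
Head difference: h(MW-4) − h(MW-9) = 130.86 − 131.81 = -0.95 m.
Hydraulic gradient: i = |Δh| / L = 0.95 / 387.9 = 0.00245.
Flow is from higher to lower head: from MW-9 toward MW-4, i.e. toward the north-west.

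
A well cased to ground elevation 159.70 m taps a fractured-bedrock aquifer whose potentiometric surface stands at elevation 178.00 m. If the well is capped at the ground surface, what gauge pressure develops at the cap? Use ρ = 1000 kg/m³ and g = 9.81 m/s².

Head above the cap: Δh = 178.00 − 159.70 = 18.30 m.
P = ρgΔh = 1000 × 9.81 × 18.30 = 179523 Pa ≈ 180 kPa.

P ≈ 180 kPa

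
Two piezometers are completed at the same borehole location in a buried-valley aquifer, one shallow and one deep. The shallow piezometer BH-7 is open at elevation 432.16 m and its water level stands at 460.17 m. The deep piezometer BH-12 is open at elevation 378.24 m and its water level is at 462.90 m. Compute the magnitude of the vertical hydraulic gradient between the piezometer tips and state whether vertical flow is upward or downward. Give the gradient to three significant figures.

|i_v| ≈ 0.0506; vertical flow is upward

Total head at BH-7: h = 460.17 m (water level in the standpipe).
Total head at BH-12: h = 462.90 m.
Δh = h(BH-7) − h(BH-12) = 460.17 − 462.90 = -2.73 m.
Vertical separation Δz = 432.16 − 378.24 = 53.92 m.
|i_v| = |Δh| / Δz = 2.73 / 53.92 = 0.0506.
Head is higher in the deep piezometer, so vertical flow is upward (discharge condition).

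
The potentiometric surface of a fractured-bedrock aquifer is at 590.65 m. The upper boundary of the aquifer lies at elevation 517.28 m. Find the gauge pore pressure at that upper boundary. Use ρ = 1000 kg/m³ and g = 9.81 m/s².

Pressure head at the aquifer top: ψ = h − z = 590.65 − 517.28 = 73.37 m.
P = ρgψ = 1000 × 9.81 × 73.37 = 719760 Pa ≈ 720 kPa.

P ≈ 720 kPa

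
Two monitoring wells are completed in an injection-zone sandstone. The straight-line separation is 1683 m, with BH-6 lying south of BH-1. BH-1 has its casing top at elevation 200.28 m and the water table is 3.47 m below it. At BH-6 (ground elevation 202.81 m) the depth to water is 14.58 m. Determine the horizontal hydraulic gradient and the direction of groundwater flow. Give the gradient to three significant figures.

Total head at BH-1: h = 200.28 − 3.47 = 196.81 m.
Total head at BH-6: h = 202.81 − 14.58 = 188.23 m.
Head difference: h(BH-1) − h(BH-6) = 196.81 − 188.23 = 8.58 m.
Hydraulic gradient: i = |Δh| / L = 8.58 / 1683 = 0.00510.
Flow is from higher to lower head: from BH-1 toward BH-6, i.e. toward the south.

i ≈ 0.00510; groundwater flows toward the south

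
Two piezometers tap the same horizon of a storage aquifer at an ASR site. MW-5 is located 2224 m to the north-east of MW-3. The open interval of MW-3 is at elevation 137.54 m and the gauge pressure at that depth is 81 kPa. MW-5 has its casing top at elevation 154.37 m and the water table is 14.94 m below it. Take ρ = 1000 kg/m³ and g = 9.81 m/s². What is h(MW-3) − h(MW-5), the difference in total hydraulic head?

Δh ≈ 6.37 m

Pressure head at MW-3: ψ = P/(ρg) = 81×1000 / (1000 × 9.81) = 8.26 m.
Total head at MW-3: h = z + ψ = 137.54 + 8.26 = 145.80 m.
Total head at MW-5: h = 154.37 − 14.94 = 139.43 m.
Head difference: h(MW-3) − h(MW-5) = 145.80 − 139.43 = 6.37 m.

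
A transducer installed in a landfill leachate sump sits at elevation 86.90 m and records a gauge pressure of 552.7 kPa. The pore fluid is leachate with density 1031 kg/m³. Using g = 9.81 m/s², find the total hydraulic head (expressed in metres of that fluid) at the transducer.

ψ = P/(ρg) = 552.7×1000 / (1031 × 9.81) = 54.65 m.
h = z + ψ = 86.90 + 54.65 = 141.55 m.

h ≈ 141.55 m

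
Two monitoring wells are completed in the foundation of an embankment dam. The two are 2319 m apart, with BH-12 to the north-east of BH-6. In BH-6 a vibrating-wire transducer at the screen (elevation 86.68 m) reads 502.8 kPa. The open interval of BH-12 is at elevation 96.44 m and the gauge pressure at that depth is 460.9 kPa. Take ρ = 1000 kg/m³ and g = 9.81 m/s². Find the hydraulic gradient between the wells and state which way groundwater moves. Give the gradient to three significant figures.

Pressure head at BH-6: ψ = P/(ρg) = 502.8×1000 / (1000 × 9.81) = 51.25 m.
Total head at BH-6: h = z + ψ = 86.68 + 51.25 = 137.93 m.
Pressure head at BH-12: ψ = P/(ρg) = 460.9×1000 / (1000 × 9.81) = 46.98 m.
Total head at BH-12: h = z + ψ = 96.44 + 46.98 = 143.42 m.
Head difference: h(BH-6) − h(BH-12) = 137.93 − 143.42 = -5.49 m.
Hydraulic gradient: i = |Δh| / L = 5.49 / 2319 = 0.00237.
Flow is from higher to lower head: from BH-12 toward BH-6, i.e. toward the south-west.

i ≈ 0.00237; groundwater flows toward the south-west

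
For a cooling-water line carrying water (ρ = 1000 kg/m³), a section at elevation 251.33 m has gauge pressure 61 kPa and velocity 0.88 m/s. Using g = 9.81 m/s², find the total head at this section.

h ≈ 257.59 m

Pressure head ψ = P/(ρg) = 61×1000 / (1000 × 9.81) = 6.22 m.
Velocity head = v²/(2g) = 0.88² / (2 × 9.81) = 0.039 m.
h = z + ψ + v²/(2g) = 251.33 + 6.22 + 0.039 = 257.59 m.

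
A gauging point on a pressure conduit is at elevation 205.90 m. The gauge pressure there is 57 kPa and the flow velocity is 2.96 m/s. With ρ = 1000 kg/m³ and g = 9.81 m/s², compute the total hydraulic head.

h ≈ 212.16 m

Pressure head ψ = P/(ρg) = 57×1000 / (1000 × 9.81) = 5.81 m.
Velocity head = v²/(2g) = 2.96² / (2 × 9.81) = 0.447 m.
h = z + ψ + v²/(2g) = 205.90 + 5.81 + 0.447 = 212.16 m.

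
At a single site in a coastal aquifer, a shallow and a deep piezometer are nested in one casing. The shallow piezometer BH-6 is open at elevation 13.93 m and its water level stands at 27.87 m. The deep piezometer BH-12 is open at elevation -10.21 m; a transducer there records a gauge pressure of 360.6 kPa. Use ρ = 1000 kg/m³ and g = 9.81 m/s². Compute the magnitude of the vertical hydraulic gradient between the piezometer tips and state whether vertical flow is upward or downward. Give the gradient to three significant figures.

Total head at BH-6: h = 27.87 m (water level in the standpipe).
Pressure head at BH-12: ψ = P/(ρg) = 360.6×1000 / (1000 × 9.81) = 36.76 m.
Total head at BH-12: h = z + ψ = -10.21 + 36.76 = 26.55 m.
Δh = h(BH-6) − h(BH-12) = 27.87 − 26.55 = 1.32 m.
Vertical separation Δz = 13.93 − (-10.21) = 24.14 m.
|i_v| = |Δh| / Δz = 1.32 / 24.14 = 0.0547.
Head is higher in the shallow piezometer, so vertical flow is downward (recharge condition).

|i_v| ≈ 0.0547; vertical flow is downward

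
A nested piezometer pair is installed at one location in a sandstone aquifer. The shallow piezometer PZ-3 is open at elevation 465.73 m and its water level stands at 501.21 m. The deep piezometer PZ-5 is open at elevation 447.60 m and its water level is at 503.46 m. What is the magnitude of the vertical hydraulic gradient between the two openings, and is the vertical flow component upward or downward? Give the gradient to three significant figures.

Total head at PZ-3: h = 501.21 m (water level in the standpipe).
Total head at PZ-5: h = 503.46 m.
Δh = h(PZ-3) − h(PZ-5) = 501.21 − 503.46 = -2.25 m.
Vertical separation Δz = 465.73 − 447.60 = 18.13 m.
|i_v| = |Δh| / Δz = 2.25 / 18.13 = 0.124.
Head is higher in the deep piezometer, so vertical flow is upward (discharge condition).

|i_v| ≈ 0.124; vertical flow is upward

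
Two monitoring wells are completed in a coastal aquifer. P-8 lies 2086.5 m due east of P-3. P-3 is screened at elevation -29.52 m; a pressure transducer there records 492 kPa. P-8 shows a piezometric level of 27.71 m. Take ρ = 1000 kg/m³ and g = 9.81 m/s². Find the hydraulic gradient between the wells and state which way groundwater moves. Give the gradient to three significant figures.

Pressure head at P-3: ψ = P/(ρg) = 492×1000 / (1000 × 9.81) = 50.15 m.
Total head at P-3: h = z + ψ = -29.52 + 50.15 = 20.63 m.
Total head at P-8: h = 27.71 m (water level in the piezometer is the total head).
Head difference: h(P-3) − h(P-8) = 20.63 − 27.71 = -7.08 m.
Hydraulic gradient: i = |Δh| / L = 7.08 / 2086.5 = 0.00339.
Flow is from higher to lower head: from P-8 toward P-3, i.e. toward the west.

i ≈ 0.00339; groundwater flows toward the west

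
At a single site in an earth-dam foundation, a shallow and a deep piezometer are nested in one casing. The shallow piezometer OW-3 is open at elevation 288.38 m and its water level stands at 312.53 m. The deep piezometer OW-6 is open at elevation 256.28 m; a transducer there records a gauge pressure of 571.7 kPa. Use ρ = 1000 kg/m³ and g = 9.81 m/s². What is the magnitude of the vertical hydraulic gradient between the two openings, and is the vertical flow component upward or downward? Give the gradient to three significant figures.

|i_v| ≈ 0.0632; vertical flow is upward

Total head at OW-3: h = 312.53 m (water level in the standpipe).
Pressure head at OW-6: ψ = P/(ρg) = 571.7×1000 / (1000 × 9.81) = 58.28 m.
Total head at OW-6: h = z + ψ = 256.28 + 58.28 = 314.56 m.
Δh = h(OW-3) − h(OW-6) = 312.53 − 314.56 = -2.03 m.
Vertical separation Δz = 288.38 − 256.28 = 32.10 m.
|i_v| = |Δh| / Δz = 2.03 / 32.10 = 0.0632.
Head is higher in the deep piezometer, so vertical flow is upward (discharge condition).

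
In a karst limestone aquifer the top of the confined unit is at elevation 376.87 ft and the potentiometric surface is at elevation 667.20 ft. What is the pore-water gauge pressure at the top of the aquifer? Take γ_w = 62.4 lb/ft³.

Pressure head at the aquifer top: ψ = h − z = 667.20 − 376.87 = 290.33 ft.
P = γψ/144 = 62.4 × 290.33 / 144 = 126 psi.

P ≈ 126 psi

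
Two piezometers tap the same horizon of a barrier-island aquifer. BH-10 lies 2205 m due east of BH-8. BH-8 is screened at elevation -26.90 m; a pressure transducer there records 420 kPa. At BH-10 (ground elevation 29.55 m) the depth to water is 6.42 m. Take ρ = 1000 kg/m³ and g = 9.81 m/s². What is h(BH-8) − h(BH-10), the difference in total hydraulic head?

Δh ≈ -7.22 m

Pressure head at BH-8: ψ = P/(ρg) = 420×1000 / (1000 × 9.81) = 42.81 m.
Total head at BH-8: h = z + ψ = -26.90 + 42.81 = 15.91 m.
Total head at BH-10: h = 29.55 − 6.42 = 23.13 m.
Head difference: h(BH-8) − h(BH-10) = 15.91 − 23.13 = -7.22 m.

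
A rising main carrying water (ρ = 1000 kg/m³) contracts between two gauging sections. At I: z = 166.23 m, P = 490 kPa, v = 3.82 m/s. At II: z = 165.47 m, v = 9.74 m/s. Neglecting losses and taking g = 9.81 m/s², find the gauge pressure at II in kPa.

P₂ ≈ 457 kPa

Pressure head at I: ψ₁ = P₁/(ρg) = 490×1000 / (1000 × 9.81) = 49.95 m.
Velocity heads: v₁²/2g = 3.82²/19.62 = 0.744 m; v₂²/2g = 9.74²/19.62 = 4.835 m.
Total head H = z₁ + ψ₁ + v₁²/2g = 166.23 + 49.95 + 0.744 = 216.92 m.
ψ₂ = H − z₂ − v₂²/2g = 216.92 − 165.47 − 4.835 = 46.61 m.
P₂ = ρgψ₂ = 1000 × 9.81 × 46.61 ≈ 457 kPa.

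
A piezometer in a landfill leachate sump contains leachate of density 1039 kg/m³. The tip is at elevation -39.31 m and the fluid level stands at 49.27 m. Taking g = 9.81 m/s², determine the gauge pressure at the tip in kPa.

Pressure head ψ = h − z = 49.27 − (-39.31) = 88.58 m.
P = ρgψ = 1039 × 9.81 × 88.58 = 902860 Pa ≈ 903 kPa.

P ≈ 903 kPa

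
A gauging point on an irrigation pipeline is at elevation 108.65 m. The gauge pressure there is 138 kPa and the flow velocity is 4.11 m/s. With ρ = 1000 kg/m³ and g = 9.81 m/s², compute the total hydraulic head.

h ≈ 123.58 m

Pressure head ψ = P/(ρg) = 138×1000 / (1000 × 9.81) = 14.07 m.
Velocity head = v²/(2g) = 4.11² / (2 × 9.81) = 0.861 m.
h = z + ψ + v²/(2g) = 108.65 + 14.07 + 0.861 = 123.58 m.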